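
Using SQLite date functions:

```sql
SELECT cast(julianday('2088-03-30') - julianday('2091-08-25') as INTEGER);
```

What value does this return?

1 day remains in March 2088 after the 30th (31 − 30).
Full months from April 2088 through July 2091 contribute their day counts.
Then 25 days into August 2091.
Total: 1 + 30 + 31 + 30 + 31 + 31 + 30 + 31 + 30 + 31 + 31 + 28 + 31 + 30 + 31 + 30 + 31 + 31 + 30 + 31 + 30 + 31 + 31 + 28 + 31 + 30 + 31 + 30 + 31 + 31 + 30 + 31 + 30 + 31 + 31 + 28 + 31 + 30 + 31 + 30 + 31 + 25 = 1243.
The subtraction is earlier − later, so the result is −1243 → -1243.

-1243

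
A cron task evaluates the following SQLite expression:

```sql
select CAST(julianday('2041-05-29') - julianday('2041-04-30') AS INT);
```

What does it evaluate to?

0 days remain in April 2041 after the 30th (30 − 30).
Then 29 days into May 2041.
Total: 0 + 29 = 29.

29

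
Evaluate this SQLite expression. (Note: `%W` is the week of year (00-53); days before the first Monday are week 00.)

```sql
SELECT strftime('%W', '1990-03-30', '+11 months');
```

08

First apply '+11 months': 1990-03-30 → 1991-03-02.
1991-03-02 is a Saturday. SQLite's %W counts Mondays since the year started; the result is 08.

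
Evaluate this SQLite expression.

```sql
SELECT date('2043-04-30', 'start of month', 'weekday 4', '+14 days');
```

2043-04-16

`start of month` rewinds 2043-04-30 to 2043-04-01.
`weekday 4` advances to the next Thursday; 2043-04-01 is a Wednesday, so it moves forward to 2043-04-02.
Advancing 14 more days within April lands on 2043-04-16.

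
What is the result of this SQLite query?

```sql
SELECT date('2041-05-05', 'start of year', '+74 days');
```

`start of year` rewinds 2041-05-05 to 2041-01-01.
Applying '+74 days' to 2041-01-01: counting 74 days forward gives 2041-03-16.

2041-03-16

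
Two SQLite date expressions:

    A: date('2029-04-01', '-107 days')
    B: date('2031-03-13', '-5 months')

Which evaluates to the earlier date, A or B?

A = 2028-12-15.
B = 2030-10-13.
A is earlier.

A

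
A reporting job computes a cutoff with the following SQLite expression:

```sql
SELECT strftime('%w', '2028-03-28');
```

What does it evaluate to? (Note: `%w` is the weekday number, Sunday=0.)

2

2028-03-28 is a Tuesday; with Sunday=0 that is 2.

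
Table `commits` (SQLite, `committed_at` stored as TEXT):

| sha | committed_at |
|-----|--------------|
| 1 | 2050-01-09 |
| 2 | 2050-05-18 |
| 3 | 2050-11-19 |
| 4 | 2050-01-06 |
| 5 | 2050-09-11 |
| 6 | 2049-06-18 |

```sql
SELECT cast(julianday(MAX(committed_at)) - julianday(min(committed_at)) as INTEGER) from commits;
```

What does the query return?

519

MIN = 2049-06-18, MAX = 2050-11-19.
12 days remain in June 2049 after the 18th (30 − 18).
Full months from July 2049 through October 2050 contribute their day counts.
Then 19 days into November 2050.
Total: 12 + 31 + 31 + 30 + 31 + 30 + 31 + 31 + 28 + 31 + 30 + 31 + 30 + 31 + 31 + 30 + 31 + 19 = 519.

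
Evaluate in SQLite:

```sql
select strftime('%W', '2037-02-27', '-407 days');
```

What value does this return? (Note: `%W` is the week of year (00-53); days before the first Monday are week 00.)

First apply '-407 days': 2037-02-27 → 2036-01-17.
2036-01-17 is a Thursday. SQLite's %W counts Mondays since the year started; the result is 02.

02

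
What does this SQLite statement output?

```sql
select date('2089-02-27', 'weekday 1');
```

2089-02-28

`weekday 1` advances to the next Monday; 2089-02-27 is a Sunday, so it moves forward to 2089-02-28.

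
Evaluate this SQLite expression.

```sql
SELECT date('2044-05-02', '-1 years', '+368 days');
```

2044-05-04

Adding -1 year to 2044-05-02 gives 2043-05-02.
Applying '+368 days' to 2043-05-02: counting 368 days forward gives 2044-05-04.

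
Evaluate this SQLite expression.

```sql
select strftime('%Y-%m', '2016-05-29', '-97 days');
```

First apply '-97 days': 2016-05-29 → 2016-02-22.
`%Y-%m` extracts the year-month: 2016-02.

2016-02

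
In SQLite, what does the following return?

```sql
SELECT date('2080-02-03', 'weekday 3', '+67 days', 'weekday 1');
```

2080-04-15

`weekday 3` advances to the next Wednesday; 2080-02-03 is a Saturday, so it moves forward to 2080-02-07.
Applying '+67 days' to 2080-02-07: counting 67 days forward gives 2080-04-14.
`weekday 1` advances to the next Monday; 2080-04-14 is a Sunday, so it moves forward to 2080-04-15.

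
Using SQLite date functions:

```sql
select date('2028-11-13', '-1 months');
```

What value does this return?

Adding -1 month to 2028-11-13 gives 2028-10-13.

2028-10-13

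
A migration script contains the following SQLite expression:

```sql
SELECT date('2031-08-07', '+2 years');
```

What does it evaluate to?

Adding +2 years to 2031-08-07 gives 2033-08-07.

2033-08-07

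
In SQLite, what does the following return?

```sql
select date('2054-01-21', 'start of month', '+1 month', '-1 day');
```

2054-01-31

`start of month` rewinds 2054-01-21 to 2054-01-01.
Adding +1 month to 2054-01-01 gives 2054-02-01.
Going back 1 day from 2054-02-01 reaches 2054-01-31 (last day of January, 31 days).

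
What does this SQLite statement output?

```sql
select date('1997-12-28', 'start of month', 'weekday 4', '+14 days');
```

`start of month` rewinds 1997-12-28 to 1997-12-01.
`weekday 4` advances to the next Thursday; 1997-12-01 is a Monday, so it moves forward to 1997-12-04.
Advancing 14 more days within December lands on 1997-12-18.

1997-12-18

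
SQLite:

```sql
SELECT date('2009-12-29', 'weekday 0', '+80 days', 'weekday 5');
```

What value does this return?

2010-03-26

`weekday 0` advances to the next Sunday; 2009-12-29 is a Tuesday, so it moves forward to 2010-01-03.
Applying '+80 days' to 2010-01-03: counting 80 days forward gives 2010-03-24.
`weekday 5` advances to the next Friday; 2010-03-24 is a Wednesday, so it moves forward to 2010-03-26.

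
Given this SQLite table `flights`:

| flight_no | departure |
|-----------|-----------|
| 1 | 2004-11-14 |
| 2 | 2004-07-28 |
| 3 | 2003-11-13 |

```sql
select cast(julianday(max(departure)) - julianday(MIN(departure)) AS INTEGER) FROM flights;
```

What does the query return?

MIN = 2003-11-13, MAX = 2004-11-14.
17 days remain in November 2003 after the 13th (30 − 13).
Full months from December 2003 through October 2004 contribute their day counts.
Then 14 days into November 2004.
Total: 17 + 31 + 31 + 29 + 31 + 30 + 31 + 30 + 31 + 31 + 30 + 31 + 14 = 367.

367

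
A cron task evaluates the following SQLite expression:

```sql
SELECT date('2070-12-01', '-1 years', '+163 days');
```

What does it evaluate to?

Adding -1 year to 2070-12-01 gives 2069-12-01.
Applying '+163 days' to 2069-12-01: counting 163 days forward gives 2070-05-13.

2070-05-13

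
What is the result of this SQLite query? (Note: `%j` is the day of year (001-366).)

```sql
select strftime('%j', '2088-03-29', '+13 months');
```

First apply '+13 months': 2088-03-29 → 2089-04-29.
Day-of-year for 2089-04-29: days since 2089-01-01 inclusive = 119, zero-padded to 119.

119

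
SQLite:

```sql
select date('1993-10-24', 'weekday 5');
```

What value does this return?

`weekday 5` advances to the next Friday; 1993-10-24 is a Sunday, so it moves forward to 1993-10-29.

1993-10-29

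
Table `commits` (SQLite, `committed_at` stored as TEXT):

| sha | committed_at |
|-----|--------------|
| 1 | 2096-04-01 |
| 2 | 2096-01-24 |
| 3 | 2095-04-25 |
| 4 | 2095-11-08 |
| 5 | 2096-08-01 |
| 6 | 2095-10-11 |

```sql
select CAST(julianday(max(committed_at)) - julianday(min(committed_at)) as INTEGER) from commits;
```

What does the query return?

MIN = 2095-04-25, MAX = 2096-08-01.
5 days remain in April 2095 after the 25th (30 − 25).
Full months from May 2095 through July 2096 contribute their day counts.
Then 1 day into August 2096.
Total: 5 + 31 + 30 + 31 + 31 + 30 + 31 + 30 + 31 + 31 + 29 + 31 + 30 + 31 + 30 + 31 + 1 = 464.

464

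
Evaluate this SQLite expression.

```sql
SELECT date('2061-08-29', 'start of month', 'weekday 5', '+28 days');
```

2061-09-02

`start of month` rewinds 2061-08-29 to 2061-08-01.
`weekday 5` advances to the next Friday; 2061-08-01 is a Monday, so it moves forward to 2061-08-05.
August 2061 has 31 days; 26 remain after the 5th, so 27 days reach 2061-09-01.
Advancing 1 more day within September lands on 2061-09-02.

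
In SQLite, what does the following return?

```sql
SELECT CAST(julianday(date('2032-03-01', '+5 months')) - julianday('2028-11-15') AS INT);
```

1355

Adding +5 months to 2032-03-01 gives 2032-08-01.
15 days remain in November 2028 after the 15th (30 − 15).
Full months from December 2028 through July 2032 contribute their day counts.
Then 1 day into August 2032.
Total: 15 + 31 + 31 + 28 + 31 + 30 + 31 + 30 + 31 + 31 + 30 + 31 + 30 + 31 + 31 + 28 + 31 + 30 + 31 + 30 + 31 + 31 + 30 + 31 + 30 + 31 + 31 + 28 + 31 + 30 + 31 + 30 + 31 + 31 + 30 + 31 + 30 + 31 + 31 + 29 + 31 + 30 + 31 + 30 + 31 + 1 = 1355.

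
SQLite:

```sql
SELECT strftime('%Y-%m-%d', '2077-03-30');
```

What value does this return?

2077-03-30

`%Y-%m-%d` extracts the ISO date: 2077-03-30.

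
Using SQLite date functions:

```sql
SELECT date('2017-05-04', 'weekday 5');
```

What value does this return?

2017-05-05

`weekday 5` advances to the next Friday; 2017-05-04 is a Thursday, so it moves forward to 2017-05-05.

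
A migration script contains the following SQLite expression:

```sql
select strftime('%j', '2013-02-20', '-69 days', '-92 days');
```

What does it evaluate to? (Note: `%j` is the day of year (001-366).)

First apply '-69 days', '-92 days': 2013-02-20 → 2012-09-12.
Day-of-year for 2012-09-12: days since 2012-01-01 inclusive = 256, zero-padded to 256.

256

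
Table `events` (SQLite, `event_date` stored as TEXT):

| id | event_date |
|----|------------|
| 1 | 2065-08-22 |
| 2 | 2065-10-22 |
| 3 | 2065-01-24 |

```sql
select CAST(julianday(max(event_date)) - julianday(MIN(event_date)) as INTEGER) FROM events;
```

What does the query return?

271

MIN = 2065-01-24, MAX = 2065-10-22.
7 days remain in January 2065 after the 24th (31 − 24).
Full months from February 2065 through September 2065 contribute their day counts.
Then 22 days into October 2065.
Total: 7 + 28 + 31 + 30 + 31 + 30 + 31 + 31 + 30 + 22 = 271.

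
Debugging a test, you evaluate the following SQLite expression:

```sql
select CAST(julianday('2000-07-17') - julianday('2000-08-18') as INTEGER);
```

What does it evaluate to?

-32

14 days remain in July 2000 after the 17th (31 − 17).
Then 18 days into August 2000.
Total: 14 + 18 = 32.
The subtraction is earlier − later, so the result is −32 → -32.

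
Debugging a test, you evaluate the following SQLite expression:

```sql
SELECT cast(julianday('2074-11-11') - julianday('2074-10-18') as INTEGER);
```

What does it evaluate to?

24

13 days remain in October 2074 after the 18th (31 − 18).
Then 11 days into November 2074.
Total: 13 + 11 = 24.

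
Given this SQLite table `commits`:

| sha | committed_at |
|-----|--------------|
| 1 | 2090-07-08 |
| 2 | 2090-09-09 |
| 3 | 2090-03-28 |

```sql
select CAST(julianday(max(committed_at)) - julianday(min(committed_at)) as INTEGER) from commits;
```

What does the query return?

MIN = 2090-03-28, MAX = 2090-09-09.
3 days remain in March 2090 after the 28th (31 − 28).
April 2090: 30 days.
May 2090: 31 days.
June 2090: 30 days.
July 2090: 31 days.
August 2090: 31 days.
Then 9 days into September 2090.
Total: 3 + 30 + 31 + 30 + 31 + 31 + 9 = 165.

165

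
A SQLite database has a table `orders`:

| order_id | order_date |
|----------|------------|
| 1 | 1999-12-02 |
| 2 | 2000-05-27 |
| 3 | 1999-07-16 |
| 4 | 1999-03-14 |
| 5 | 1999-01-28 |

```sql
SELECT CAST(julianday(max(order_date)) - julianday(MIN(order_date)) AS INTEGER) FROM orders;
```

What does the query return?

MIN = 1999-01-28, MAX = 2000-05-27.
3 days remain in January 1999 after the 28th (31 − 28).
Full months from February 1999 through April 2000 contribute their day counts.
Then 27 days into May 2000.
Total: 3 + 28 + 31 + 30 + 31 + 30 + 31 + 31 + 30 + 31 + 30 + 31 + 31 + 29 + 31 + 30 + 27 = 485.

485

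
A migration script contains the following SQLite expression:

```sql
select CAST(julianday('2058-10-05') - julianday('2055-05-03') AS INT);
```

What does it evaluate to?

1251

28 days remain in May 2055 after the 3rd (31 − 3).
Full months from June 2055 through September 2058 contribute their day counts.
Then 5 days into October 2058.
Total: 28 + 30 + 31 + 31 + 30 + 31 + 30 + 31 + 31 + 29 + 31 + 30 + 31 + 30 + 31 + 31 + 30 + 31 + 30 + 31 + 31 + 28 + 31 + 30 + 31 + 30 + 31 + 31 + 30 + 31 + 30 + 31 + 31 + 28 + 31 + 30 + 31 + 30 + 31 + 31 + 30 + 5 = 1251.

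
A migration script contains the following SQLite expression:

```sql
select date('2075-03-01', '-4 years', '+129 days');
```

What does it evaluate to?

2071-07-08

Adding -4 years to 2075-03-01 gives 2071-03-01.
Applying '+129 days' to 2071-03-01: counting 129 days forward gives 2071-07-08.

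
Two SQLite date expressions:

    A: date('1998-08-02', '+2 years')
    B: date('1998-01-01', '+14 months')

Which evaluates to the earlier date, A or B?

A = 2000-08-02.
B = 1999-03-01.
B is earlier.

B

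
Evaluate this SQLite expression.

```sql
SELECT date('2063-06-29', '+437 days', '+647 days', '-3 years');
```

2063-06-17

Applying '+437 days' to 2063-06-29: counting 437 days forward gives 2064-09-08.
Applying '+647 days' to 2064-09-08: counting 647 days forward gives 2066-06-17.
Adding -3 years to 2066-06-17 gives 2063-06-17.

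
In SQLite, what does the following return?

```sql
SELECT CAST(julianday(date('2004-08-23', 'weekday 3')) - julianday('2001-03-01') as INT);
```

1273

`weekday 3` advances to the next Wednesday; 2004-08-23 is a Monday, so it moves forward to 2004-08-25.
30 days remain in March 2001 after the 1st (31 − 1).
Full months from April 2001 through July 2004 contribute their day counts.
Then 25 days into August 2004.
Total: 30 + 30 + 31 + 30 + 31 + 31 + 30 + 31 + 30 + 31 + 31 + 28 + 31 + 30 + 31 + 30 + 31 + 31 + 30 + 31 + 30 + 31 + 31 + 28 + 31 + 30 + 31 + 30 + 31 + 31 + 30 + 31 + 30 + 31 + 31 + 29 + 31 + 30 + 31 + 30 + 31 + 25 = 1273.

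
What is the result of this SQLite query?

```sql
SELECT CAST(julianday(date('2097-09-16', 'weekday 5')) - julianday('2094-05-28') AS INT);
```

`weekday 5` advances to the next Friday; 2097-09-16 is a Monday, so it moves forward to 2097-09-20.
3 days remain in May 2094 after the 28th (31 − 28).
Full months from June 2094 through August 2097 contribute their day counts.
Then 20 days into September 2097.
Total: 3 + 30 + 31 + 31 + 30 + 31 + 30 + 31 + 31 + 28 + 31 + 30 + 31 + 30 + 31 + 31 + 30 + 31 + 30 + 31 + 31 + 29 + 31 + 30 + 31 + 30 + 31 + 31 + 30 + 31 + 30 + 31 + 31 + 28 + 31 + 30 + 31 + 30 + 31 + 31 + 20 = 1211.

1211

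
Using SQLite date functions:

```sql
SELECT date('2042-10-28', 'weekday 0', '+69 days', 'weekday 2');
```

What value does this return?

`weekday 0` advances to the next Sunday; 2042-10-28 is a Tuesday, so it moves forward to 2042-11-02.
Applying '+69 days' to 2042-11-02: counting 69 days forward gives 2043-01-10.
`weekday 2` advances to the next Tuesday; 2043-01-10 is a Saturday, so it moves forward to 2043-01-13.

2043-01-13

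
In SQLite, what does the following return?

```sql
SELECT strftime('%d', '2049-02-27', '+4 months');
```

First apply '+4 months': 2049-02-27 → 2049-06-27.
`%d` extracts the 2-digit day of month: 27.

27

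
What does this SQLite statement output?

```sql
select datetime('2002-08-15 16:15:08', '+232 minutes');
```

232 minutes = 3h 52m; +232 minutes from 2002-08-15 16:15:08 is 2002-08-15 20:07:08.

2002-08-15 20:07:08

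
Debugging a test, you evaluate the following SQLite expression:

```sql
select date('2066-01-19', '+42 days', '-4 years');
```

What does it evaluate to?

Applying '+42 days' to 2066-01-19: counting 42 days forward gives 2066-03-02.
Adding -4 years to 2066-03-02 gives 2062-03-02.

2062-03-02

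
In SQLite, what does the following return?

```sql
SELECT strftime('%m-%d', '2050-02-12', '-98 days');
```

11-06

First apply '-98 days': 2050-02-12 → 2049-11-06.
`%m-%d` extracts the month-day: 11-06.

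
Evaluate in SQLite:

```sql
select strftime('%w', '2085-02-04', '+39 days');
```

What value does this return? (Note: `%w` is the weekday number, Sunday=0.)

4

First apply '+39 days': 2085-02-04 → 2085-03-15.
2085-03-15 is a Thursday; with Sunday=0 that is 4.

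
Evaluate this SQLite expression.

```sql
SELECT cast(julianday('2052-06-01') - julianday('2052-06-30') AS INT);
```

Both dates are in June 2052: 30 − 1 = 29.
The subtraction is earlier − later, so the result is −29 → -29.

-29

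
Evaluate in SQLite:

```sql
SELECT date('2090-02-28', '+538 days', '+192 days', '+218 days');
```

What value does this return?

Applying '+538 days' to 2090-02-28: counting 538 days forward gives 2091-08-20.
Applying '+192 days' to 2091-08-20: counting 192 days forward gives 2092-02-28.
Applying '+218 days' to 2092-02-28: counting 218 days forward gives 2092-10-03.

2092-10-03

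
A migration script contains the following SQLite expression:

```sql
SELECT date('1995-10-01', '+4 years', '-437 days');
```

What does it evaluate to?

Adding +4 years to 1995-10-01 gives 1999-10-01.
Applying '-437 days' to 1999-10-01: counting 437 days back gives 1998-07-21.

1998-07-21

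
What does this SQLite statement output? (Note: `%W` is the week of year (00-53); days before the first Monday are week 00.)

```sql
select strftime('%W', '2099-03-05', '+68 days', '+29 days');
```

First apply '+68 days', '+29 days': 2099-03-05 → 2099-06-10.
2099-06-10 is a Wednesday. SQLite's %W counts Mondays since the year started; the result is 23.

23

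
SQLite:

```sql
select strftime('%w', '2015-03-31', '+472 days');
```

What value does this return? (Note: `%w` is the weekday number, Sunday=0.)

First apply '+472 days': 2015-03-31 → 2016-07-15.
2016-07-15 is a Friday; with Sunday=0 that is 5.

5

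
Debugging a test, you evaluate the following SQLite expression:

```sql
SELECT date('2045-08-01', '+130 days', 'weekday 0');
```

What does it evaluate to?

Applying '+130 days' to 2045-08-01: counting 130 days forward gives 2045-12-09.
`weekday 0` advances to the next Sunday; 2045-12-09 is a Saturday, so it moves forward to 2045-12-10.

2045-12-10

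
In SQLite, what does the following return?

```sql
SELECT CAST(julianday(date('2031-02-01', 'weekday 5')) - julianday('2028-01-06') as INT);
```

1128

`weekday 5` advances to the next Friday; 2031-02-01 is a Saturday, so it moves forward to 2031-02-07.
25 days remain in January 2028 after the 6th (31 − 6).
Full months from February 2028 through January 2031 contribute their day counts.
Then 7 days into February 2031.
Total: 25 + 29 + 31 + 30 + 31 + 30 + 31 + 31 + 30 + 31 + 30 + 31 + 31 + 28 + 31 + 30 + 31 + 30 + 31 + 31 + 30 + 31 + 30 + 31 + 31 + 28 + 31 + 30 + 31 + 30 + 31 + 31 + 30 + 31 + 30 + 31 + 31 + 7 = 1128.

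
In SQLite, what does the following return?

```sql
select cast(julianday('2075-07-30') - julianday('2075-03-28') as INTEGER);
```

124

3 days remain in March 2075 after the 28th (31 − 28).
April 2075: 30 days.
May 2075: 31 days.
June 2075: 30 days.
Then 30 days into July 2075.
Total: 3 + 30 + 31 + 30 + 30 = 124.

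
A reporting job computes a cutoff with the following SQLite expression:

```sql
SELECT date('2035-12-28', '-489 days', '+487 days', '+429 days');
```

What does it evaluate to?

Applying '-489 days' to 2035-12-28: counting 489 days back gives 2034-08-26.
Applying '+487 days' to 2034-08-26: counting 487 days forward gives 2035-12-26.
Applying '+429 days' to 2035-12-26: counting 429 days forward gives 2037-02-27.

2037-02-27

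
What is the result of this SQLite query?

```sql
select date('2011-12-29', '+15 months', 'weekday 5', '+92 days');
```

Adding +15 months to 2011-12-29 gives 2013-03-29.
`weekday 5` advances to the next Friday; 2013-03-29 is already a Friday, so it stays at 2013-03-29.
Applying '+92 days' to 2013-03-29: counting 92 days forward gives 2013-06-29.

2013-06-29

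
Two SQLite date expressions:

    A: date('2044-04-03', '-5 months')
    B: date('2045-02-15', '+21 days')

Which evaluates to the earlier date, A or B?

A

A = 2043-11-03.
B = 2045-03-08.
A is earlier.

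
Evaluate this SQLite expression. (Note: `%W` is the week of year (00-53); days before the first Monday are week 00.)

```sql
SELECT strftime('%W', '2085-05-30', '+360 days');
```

First apply '+360 days': 2085-05-30 → 2086-05-25.
2086-05-25 is a Saturday. SQLite's %W counts Mondays since the year started; the result is 20.

20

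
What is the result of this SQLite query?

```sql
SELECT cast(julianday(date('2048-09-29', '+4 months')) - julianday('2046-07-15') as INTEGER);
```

Adding +4 months to 2048-09-29 gives 2049-01-29.
16 days remain in July 2046 after the 15th (31 − 15).
Full months from August 2046 through December 2048 contribute their day counts.
Then 29 days into January 2049.
Total: 16 + 31 + 30 + 31 + 30 + 31 + 31 + 28 + 31 + 30 + 31 + 30 + 31 + 31 + 30 + 31 + 30 + 31 + 31 + 29 + 31 + 30 + 31 + 30 + 31 + 31 + 30 + 31 + 30 + 31 + 29 = 929.

929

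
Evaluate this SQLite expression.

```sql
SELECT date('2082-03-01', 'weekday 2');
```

`weekday 2` advances to the next Tuesday; 2082-03-01 is a Sunday, so it moves forward to 2082-03-03.

2082-03-03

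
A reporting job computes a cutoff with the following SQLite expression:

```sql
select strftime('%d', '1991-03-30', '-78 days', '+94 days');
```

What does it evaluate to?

First apply '-78 days', '+94 days': 1991-03-30 → 1991-04-15.
`%d` extracts the 2-digit day of month: 15.

15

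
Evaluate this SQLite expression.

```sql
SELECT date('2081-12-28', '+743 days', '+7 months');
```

Applying '+743 days' to 2081-12-28: counting 743 days forward gives 2084-01-10.
Adding +7 months to 2084-01-10 gives 2084-08-10.

2084-08-10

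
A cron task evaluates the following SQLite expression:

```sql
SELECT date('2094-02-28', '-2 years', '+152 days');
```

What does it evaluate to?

2092-07-29

Adding -2 years to 2094-02-28 gives 2092-02-28.
Applying '+152 days' to 2092-02-28: counting 152 days forward gives 2092-07-29.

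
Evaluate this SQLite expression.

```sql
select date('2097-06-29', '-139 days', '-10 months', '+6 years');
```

Applying '-139 days' to 2097-06-29: counting 139 days back gives 2097-02-10.
Adding -10 months to 2097-02-10 gives 2096-04-10.
Adding +6 years to 2096-04-10 gives 2102-04-10.

2102-04-10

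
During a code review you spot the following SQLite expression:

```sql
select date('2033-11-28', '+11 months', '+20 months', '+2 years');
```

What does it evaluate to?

2038-06-28

Adding +11 months to 2033-11-28 gives 2034-10-28.
Adding +20 months to 2034-10-28 gives 2036-06-28.
Adding +2 years to 2036-06-28 gives 2038-06-28.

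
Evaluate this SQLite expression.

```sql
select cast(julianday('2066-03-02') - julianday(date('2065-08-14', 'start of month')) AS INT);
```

213

`start of month` rewinds 2065-08-14 to 2065-08-01.
30 days remain in August 2065 after the 1st (31 − 1).
Full months from September 2065 through February 2066 contribute their day counts.
Then 2 days into March 2066.
Total: 30 + 30 + 31 + 30 + 31 + 31 + 28 + 2 = 213.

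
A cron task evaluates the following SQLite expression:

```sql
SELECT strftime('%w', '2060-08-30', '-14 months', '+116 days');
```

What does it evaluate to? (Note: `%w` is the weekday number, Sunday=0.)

5

First apply '-14 months', '+116 days': 2060-08-30 → 2059-10-24.
2059-10-24 is a Friday; with Sunday=0 that is 5.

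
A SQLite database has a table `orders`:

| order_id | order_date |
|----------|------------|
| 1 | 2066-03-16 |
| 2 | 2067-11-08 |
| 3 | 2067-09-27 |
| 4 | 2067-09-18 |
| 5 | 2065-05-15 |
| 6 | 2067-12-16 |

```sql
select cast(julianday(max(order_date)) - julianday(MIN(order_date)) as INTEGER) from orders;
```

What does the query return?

945

MIN = 2065-05-15, MAX = 2067-12-16.
16 days remain in May 2065 after the 15th (31 − 15).
Full months from June 2065 through November 2067 contribute their day counts.
Then 16 days into December 2067.
Total: 16 + 30 + 31 + 31 + 30 + 31 + 30 + 31 + 31 + 28 + 31 + 30 + 31 + 30 + 31 + 31 + 30 + 31 + 30 + 31 + 31 + 28 + 31 + 30 + 31 + 30 + 31 + 31 + 30 + 31 + 30 + 16 = 945.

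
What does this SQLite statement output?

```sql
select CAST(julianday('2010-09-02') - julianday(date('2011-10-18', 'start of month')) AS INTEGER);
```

`start of month` rewinds 2011-10-18 to 2011-10-01.
28 days remain in September 2010 after the 2nd (30 − 2).
Full months from October 2010 through September 2011 contribute their day counts.
Then 1 day into October 2011.
Total: 28 + 31 + 30 + 31 + 31 + 28 + 31 + 30 + 31 + 30 + 31 + 31 + 30 + 1 = 394.
The subtraction is earlier − later, so the result is −394 → -394.

-394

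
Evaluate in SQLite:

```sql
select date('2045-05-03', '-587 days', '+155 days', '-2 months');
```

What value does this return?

2043-12-26

Applying '-587 days' to 2045-05-03: counting 587 days back gives 2043-09-24.
Applying '+155 days' to 2043-09-24: counting 155 days forward gives 2044-02-26.
Adding -2 months to 2044-02-26 gives 2043-12-26.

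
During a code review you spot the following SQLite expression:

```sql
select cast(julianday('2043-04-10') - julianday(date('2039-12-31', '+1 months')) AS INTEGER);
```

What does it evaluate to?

Adding +1 month to 2039-12-31 gives 2040-01-31.
0 days remain in January 2040 after the 31st (31 − 31).
Full months from February 2040 through March 2043 contribute their day counts.
Then 10 days into April 2043.
Total: 0 + 29 + 31 + 30 + 31 + 30 + 31 + 31 + 30 + 31 + 30 + 31 + 31 + 28 + 31 + 30 + 31 + 30 + 31 + 31 + 30 + 31 + 30 + 31 + 31 + 28 + 31 + 30 + 31 + 30 + 31 + 31 + 30 + 31 + 30 + 31 + 31 + 28 + 31 + 10 = 1165.

1165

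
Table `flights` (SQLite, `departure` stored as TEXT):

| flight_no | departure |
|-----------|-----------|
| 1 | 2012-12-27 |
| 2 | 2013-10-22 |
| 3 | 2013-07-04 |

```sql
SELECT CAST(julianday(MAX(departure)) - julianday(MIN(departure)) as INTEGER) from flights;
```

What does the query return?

MIN = 2012-12-27, MAX = 2013-10-22.
4 days remain in December 2012 after the 27th (31 − 27).
Full months from January 2013 through September 2013 contribute their day counts.
Then 22 days into October 2013.
Total: 4 + 31 + 28 + 31 + 30 + 31 + 30 + 31 + 31 + 30 + 22 = 299.

299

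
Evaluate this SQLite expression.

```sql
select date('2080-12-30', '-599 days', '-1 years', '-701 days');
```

2076-06-09

Applying '-599 days' to 2080-12-30: counting 599 days back gives 2079-05-11.
Adding -1 year to 2079-05-11 gives 2078-05-11.
Applying '-701 days' to 2078-05-11: counting 701 days back gives 2076-06-09.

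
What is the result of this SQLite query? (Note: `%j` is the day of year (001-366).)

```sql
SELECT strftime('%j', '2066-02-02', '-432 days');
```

332

First apply '-432 days': 2066-02-02 → 2064-11-27.
Day-of-year for 2064-11-27: days since 2064-01-01 inclusive = 332, zero-padded to 332.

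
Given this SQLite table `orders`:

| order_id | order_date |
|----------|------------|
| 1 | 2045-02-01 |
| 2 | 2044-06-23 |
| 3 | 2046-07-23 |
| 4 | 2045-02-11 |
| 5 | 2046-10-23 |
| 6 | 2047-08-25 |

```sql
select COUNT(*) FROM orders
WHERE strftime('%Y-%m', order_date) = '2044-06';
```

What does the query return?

1

Rows with year-month 2044-06: 2044-06-23 → 1.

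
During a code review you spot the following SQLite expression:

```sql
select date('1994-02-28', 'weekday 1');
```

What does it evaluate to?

1994-02-28

`weekday 1` advances to the next Monday; 1994-02-28 is already a Monday, so it stays at 1994-02-28.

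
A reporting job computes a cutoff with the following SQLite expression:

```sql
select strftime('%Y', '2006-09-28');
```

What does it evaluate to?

2006

`%Y` extracts the 4-digit year: 2006.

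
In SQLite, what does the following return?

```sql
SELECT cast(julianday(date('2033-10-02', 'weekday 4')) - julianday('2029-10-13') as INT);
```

`weekday 4` advances to the next Thursday; 2033-10-02 is a Sunday, so it moves forward to 2033-10-06.
18 days remain in October 2029 after the 13th (31 − 13).
Full months from November 2029 through September 2033 contribute their day counts.
Then 6 days into October 2033.
Total: 18 + 30 + 31 + 31 + 28 + 31 + 30 + 31 + 30 + 31 + 31 + 30 + 31 + 30 + 31 + 31 + 28 + 31 + 30 + 31 + 30 + 31 + 31 + 30 + 31 + 30 + 31 + 31 + 29 + 31 + 30 + 31 + 30 + 31 + 31 + 30 + 31 + 30 + 31 + 31 + 28 + 31 + 30 + 31 + 30 + 31 + 31 + 30 + 6 = 1454.

1454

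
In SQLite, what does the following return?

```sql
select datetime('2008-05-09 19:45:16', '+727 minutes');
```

727 minutes = 12h 7m; +727 minutes from 2008-05-09 19:45:16 is 2008-05-10 07:52:16 (crosses midnight).

2008-05-10 07:52:16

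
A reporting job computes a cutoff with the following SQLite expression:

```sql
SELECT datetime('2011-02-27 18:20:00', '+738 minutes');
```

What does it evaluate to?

2011-02-28 06:38:00

738 minutes = 12h 18m; +738 minutes from 2011-02-27 18:20:00 is 2011-02-28 06:38:00 (crosses midnight).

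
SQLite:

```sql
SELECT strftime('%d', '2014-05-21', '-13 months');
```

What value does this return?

First apply '-13 months': 2014-05-21 → 2013-04-21.
`%d` extracts the 2-digit day of month: 21.

21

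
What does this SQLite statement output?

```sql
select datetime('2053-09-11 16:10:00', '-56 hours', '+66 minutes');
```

-56 hours from 2053-09-11 16:10:00 is 2053-09-09 08:10:00 (crosses midnight).
66 minutes = 1h 6m; +66 minutes from 2053-09-09 08:10:00 is 2053-09-09 09:16:00.

2053-09-09 09:16:00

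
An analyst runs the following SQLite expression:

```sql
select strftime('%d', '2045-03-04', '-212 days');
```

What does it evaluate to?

04

First apply '-212 days': 2045-03-04 → 2044-08-04.
`%d` extracts the 2-digit day of month: 04.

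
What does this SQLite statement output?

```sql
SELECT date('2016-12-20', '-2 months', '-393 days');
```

2015-09-23

Adding -2 months to 2016-12-20 gives 2016-10-20.
Applying '-393 days' to 2016-10-20: counting 393 days back gives 2015-09-23.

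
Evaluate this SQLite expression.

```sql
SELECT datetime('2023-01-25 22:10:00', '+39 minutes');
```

2023-01-25 22:49:00

+39 minutes from 2023-01-25 22:10:00 is 2023-01-25 22:49:00.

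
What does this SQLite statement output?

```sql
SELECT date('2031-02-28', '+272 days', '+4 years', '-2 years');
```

Applying '+272 days' to 2031-02-28: counting 272 days forward gives 2031-11-27.
Adding +4 years to 2031-11-27 gives 2035-11-27.
Adding -2 years to 2035-11-27 gives 2033-11-27.

2033-11-27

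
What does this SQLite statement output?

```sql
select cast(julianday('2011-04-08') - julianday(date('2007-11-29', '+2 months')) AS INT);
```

1165

Adding +2 months to 2007-11-29 gives 2008-01-29.
2 days remain in January 2008 after the 29th (31 − 29).
Full months from February 2008 through March 2011 contribute their day counts.
Then 8 days into April 2011.
Total: 2 + 29 + 31 + 30 + 31 + 30 + 31 + 31 + 30 + 31 + 30 + 31 + 31 + 28 + 31 + 30 + 31 + 30 + 31 + 31 + 30 + 31 + 30 + 31 + 31 + 28 + 31 + 30 + 31 + 30 + 31 + 31 + 30 + 31 + 30 + 31 + 31 + 28 + 31 + 8 = 1165.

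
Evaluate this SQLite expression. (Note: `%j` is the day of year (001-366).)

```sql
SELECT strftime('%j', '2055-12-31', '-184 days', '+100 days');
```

281

First apply '-184 days', '+100 days': 2055-12-31 → 2055-10-08.
Day-of-year for 2055-10-08: days since 2055-01-01 inclusive = 281, zero-padded to 281.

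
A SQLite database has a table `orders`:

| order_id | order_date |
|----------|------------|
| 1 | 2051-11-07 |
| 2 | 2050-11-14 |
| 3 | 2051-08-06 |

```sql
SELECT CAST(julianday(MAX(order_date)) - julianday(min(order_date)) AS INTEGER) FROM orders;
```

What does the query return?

MIN = 2050-11-14, MAX = 2051-11-07.
16 days remain in November 2050 after the 14th (30 − 14).
Full months from December 2050 through October 2051 contribute their day counts.
Then 7 days into November 2051.
Total: 16 + 31 + 31 + 28 + 31 + 30 + 31 + 30 + 31 + 31 + 30 + 31 + 7 = 358.

358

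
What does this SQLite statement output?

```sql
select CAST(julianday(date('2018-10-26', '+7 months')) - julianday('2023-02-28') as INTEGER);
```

Adding +7 months to 2018-10-26 gives 2019-05-26.
5 days remain in May 2019 after the 26th (31 − 26).
Full months from June 2019 through January 2023 contribute their day counts.
Then 28 days into February 2023.
Total: 5 + 30 + 31 + 31 + 30 + 31 + 30 + 31 + 31 + 29 + 31 + 30 + 31 + 30 + 31 + 31 + 30 + 31 + 30 + 31 + 31 + 28 + 31 + 30 + 31 + 30 + 31 + 31 + 30 + 31 + 30 + 31 + 31 + 28 + 31 + 30 + 31 + 30 + 31 + 31 + 30 + 31 + 30 + 31 + 31 + 28 = 1374.
The subtraction is earlier − later, so the result is −1374 → -1374.

-1374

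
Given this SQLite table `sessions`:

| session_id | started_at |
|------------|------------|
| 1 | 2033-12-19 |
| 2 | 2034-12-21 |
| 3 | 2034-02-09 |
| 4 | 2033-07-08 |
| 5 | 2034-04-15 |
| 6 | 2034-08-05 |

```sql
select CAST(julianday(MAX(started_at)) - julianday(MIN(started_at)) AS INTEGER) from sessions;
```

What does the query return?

MIN = 2033-07-08, MAX = 2034-12-21.
23 days remain in July 2033 after the 8th (31 − 8).
Full months from August 2033 through November 2034 contribute their day counts.
Then 21 days into December 2034.
Total: 23 + 31 + 30 + 31 + 30 + 31 + 31 + 28 + 31 + 30 + 31 + 30 + 31 + 31 + 30 + 31 + 30 + 21 = 531.

531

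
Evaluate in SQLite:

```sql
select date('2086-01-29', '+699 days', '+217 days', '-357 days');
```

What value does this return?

2087-08-11

Applying '+699 days' to 2086-01-29: counting 699 days forward gives 2087-12-29.
Applying '+217 days' to 2087-12-29: counting 217 days forward gives 2088-08-02.
Applying '-357 days' to 2088-08-02: counting 357 days back gives 2087-08-11.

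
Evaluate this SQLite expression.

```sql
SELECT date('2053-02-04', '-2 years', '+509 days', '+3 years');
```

2055-06-27

Adding -2 years to 2053-02-04 gives 2051-02-04.
Applying '+509 days' to 2051-02-04: counting 509 days forward gives 2052-06-27.
Adding +3 years to 2052-06-27 gives 2055-06-27.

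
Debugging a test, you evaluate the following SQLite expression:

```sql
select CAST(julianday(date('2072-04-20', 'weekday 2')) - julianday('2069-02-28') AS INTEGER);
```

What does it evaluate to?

`weekday 2` advances to the next Tuesday; 2072-04-20 is a Wednesday, so it moves forward to 2072-04-26.
0 days remain in February 2069 after the 28th (28 − 28).
Full months from March 2069 through March 2072 contribute their day counts.
Then 26 days into April 2072.
Total: 0 + 31 + 30 + 31 + 30 + 31 + 31 + 30 + 31 + 30 + 31 + 31 + 28 + 31 + 30 + 31 + 30 + 31 + 31 + 30 + 31 + 30 + 31 + 31 + 28 + 31 + 30 + 31 + 30 + 31 + 31 + 30 + 31 + 30 + 31 + 31 + 29 + 31 + 26 = 1153.

1153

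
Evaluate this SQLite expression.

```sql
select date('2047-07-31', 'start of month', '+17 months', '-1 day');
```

`start of month` rewinds 2047-07-31 to 2047-07-01.
Adding +17 months to 2047-07-01 gives 2048-12-01.
Going back 1 day from 2048-12-01 reaches 2048-11-30 (last day of November, 30 days).

2048-11-30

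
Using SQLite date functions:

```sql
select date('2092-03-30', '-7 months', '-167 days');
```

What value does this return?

Adding -7 months to 2092-03-30 gives 2091-08-30.
Applying '-167 days' to 2091-08-30: counting 167 days back gives 2091-03-16.

2091-03-16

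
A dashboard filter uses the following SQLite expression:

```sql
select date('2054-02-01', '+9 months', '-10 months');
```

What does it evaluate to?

2054-01-01

Adding +9 months to 2054-02-01 gives 2054-11-01.
Adding -10 months to 2054-11-01 gives 2054-01-01.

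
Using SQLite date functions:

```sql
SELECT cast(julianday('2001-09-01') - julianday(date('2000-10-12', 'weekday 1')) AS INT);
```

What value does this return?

320

`weekday 1` advances to the next Monday; 2000-10-12 is a Thursday, so it moves forward to 2000-10-16.
15 days remain in October 2000 after the 16th (31 − 16).
Full months from November 2000 through August 2001 contribute their day counts.
Then 1 day into September 2001.
Total: 15 + 30 + 31 + 31 + 28 + 31 + 30 + 31 + 30 + 31 + 31 + 1 = 320.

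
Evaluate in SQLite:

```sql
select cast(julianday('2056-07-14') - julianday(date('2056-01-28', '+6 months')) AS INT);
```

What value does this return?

Adding +6 months to 2056-01-28 gives 2056-07-28.
Both dates are in July 2056: 28 − 14 = 14.
The subtraction is earlier − later, so the result is −14 → -14.

-14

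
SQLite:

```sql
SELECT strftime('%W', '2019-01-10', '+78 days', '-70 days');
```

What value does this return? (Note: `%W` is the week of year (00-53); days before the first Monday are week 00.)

02

First apply '+78 days', '-70 days': 2019-01-10 → 2019-01-18.
2019-01-18 is a Friday. SQLite's %W counts Mondays since the year started; the result is 02.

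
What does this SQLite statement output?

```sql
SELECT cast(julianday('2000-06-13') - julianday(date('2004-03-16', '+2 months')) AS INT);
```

Adding +2 months to 2004-03-16 gives 2004-05-16.
17 days remain in June 2000 after the 13th (30 − 13).
Full months from July 2000 through April 2004 contribute their day counts.
Then 16 days into May 2004.
Total: 17 + 31 + 31 + 30 + 31 + 30 + 31 + 31 + 28 + 31 + 30 + 31 + 30 + 31 + 31 + 30 + 31 + 30 + 31 + 31 + 28 + 31 + 30 + 31 + 30 + 31 + 31 + 30 + 31 + 30 + 31 + 31 + 28 + 31 + 30 + 31 + 30 + 31 + 31 + 30 + 31 + 30 + 31 + 31 + 29 + 31 + 30 + 16 = 1433.
The subtraction is earlier − later, so the result is −1433 → -1433.

-1433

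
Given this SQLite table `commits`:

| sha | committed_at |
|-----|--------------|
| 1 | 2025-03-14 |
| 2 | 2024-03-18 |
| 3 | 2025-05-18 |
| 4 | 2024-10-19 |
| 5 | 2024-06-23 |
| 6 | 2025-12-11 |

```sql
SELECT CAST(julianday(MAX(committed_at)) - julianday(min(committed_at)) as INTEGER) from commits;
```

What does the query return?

633

MIN = 2024-03-18, MAX = 2025-12-11.
13 days remain in March 2024 after the 18th (31 − 18).
Full months from April 2024 through November 2025 contribute their day counts.
Then 11 days into December 2025.
Total: 13 + 30 + 31 + 30 + 31 + 31 + 30 + 31 + 30 + 31 + 31 + 28 + 31 + 30 + 31 + 30 + 31 + 31 + 30 + 31 + 30 + 11 = 633.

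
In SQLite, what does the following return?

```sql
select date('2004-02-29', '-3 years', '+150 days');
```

2001-07-29

Adding -3 years to 2004-02-29 targets 2001-02-29, but 2001 is not a leap year, so SQLite normalizes to 2001-03-01.
Applying '+150 days' to 2001-03-01: counting 150 days forward gives 2001-07-29.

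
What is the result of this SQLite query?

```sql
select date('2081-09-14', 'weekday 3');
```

`weekday 3` advances to the next Wednesday; 2081-09-14 is a Sunday, so it moves forward to 2081-09-17.

2081-09-17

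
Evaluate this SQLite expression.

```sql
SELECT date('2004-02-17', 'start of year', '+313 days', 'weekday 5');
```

2004-11-12

`start of year` rewinds 2004-02-17 to 2004-01-01.
Applying '+313 days' to 2004-01-01: counting 313 days forward gives 2004-11-09.
`weekday 5` advances to the next Friday; 2004-11-09 is a Tuesday, so it moves forward to 2004-11-12.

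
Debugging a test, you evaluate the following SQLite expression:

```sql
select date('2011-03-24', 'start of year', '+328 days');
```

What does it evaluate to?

`start of year` rewinds 2011-03-24 to 2011-01-01.
Applying '+328 days' to 2011-01-01: counting 328 days forward gives 2011-11-25.

2011-11-25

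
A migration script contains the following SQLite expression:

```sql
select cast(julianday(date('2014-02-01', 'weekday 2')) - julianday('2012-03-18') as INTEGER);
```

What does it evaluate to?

`weekday 2` advances to the next Tuesday; 2014-02-01 is a Saturday, so it moves forward to 2014-02-04.
13 days remain in March 2012 after the 18th (31 − 18).
Full months from April 2012 through January 2014 contribute their day counts.
Then 4 days into February 2014.
Total: 13 + 30 + 31 + 30 + 31 + 31 + 30 + 31 + 30 + 31 + 31 + 28 + 31 + 30 + 31 + 30 + 31 + 31 + 30 + 31 + 30 + 31 + 31 + 4 = 688.

688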